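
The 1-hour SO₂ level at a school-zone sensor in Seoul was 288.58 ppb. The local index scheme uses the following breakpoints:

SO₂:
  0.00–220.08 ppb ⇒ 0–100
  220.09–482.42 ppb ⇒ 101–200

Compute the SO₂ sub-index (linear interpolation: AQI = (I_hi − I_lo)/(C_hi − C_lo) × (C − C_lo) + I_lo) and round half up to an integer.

SO₂ 288.58: bracket 220.09–482.42 → index 101–200; slope 99/262.33, offset 68.49.
AQI = 101 + 99/262.33·68.49 ≈ 126.85 ⇒ 127.

127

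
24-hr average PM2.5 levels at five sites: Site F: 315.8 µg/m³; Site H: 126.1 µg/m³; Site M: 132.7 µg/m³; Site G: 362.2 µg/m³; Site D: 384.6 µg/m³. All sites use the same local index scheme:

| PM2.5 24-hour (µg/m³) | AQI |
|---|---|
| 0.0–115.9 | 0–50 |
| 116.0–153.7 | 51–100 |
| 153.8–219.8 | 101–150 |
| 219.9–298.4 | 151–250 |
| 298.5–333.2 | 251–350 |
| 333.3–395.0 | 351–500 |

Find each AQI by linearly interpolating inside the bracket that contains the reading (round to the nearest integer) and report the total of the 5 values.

1333

Site F: 315.8 lies in 298.5–333.2, so I_lo=251, I_hi=350, C_lo=298.5, C_hi=333.2.
(350−251)/(333.2−298.5) × (315.8−298.5) + 251 = 99/34.7 × 17.3 + 251 ≈ 300.36 → 300.
Site H: row 116.0–153.7 (AQI 51–100). (100−51)·(126.1−116.0)/(153.7−116.0) + 51 = 49·10.1/37.7 + 51 ≈ 64.13 → 64.
Site M: row 116.0–153.7 (AQI 51–100). (100−51)·(132.7−116.0)/(153.7−116.0) + 51 = 49·16.7/37.7 + 51 ≈ 72.71 → 73.
Site G: 362.2 lies in 333.3–395.0, so I_lo=351, I_hi=500, C_lo=333.3, C_hi=395.0.
(500−351)/(395.0−333.3) × (362.2−333.3) + 351 = 149/61.7 × 28.9 + 351 ≈ 420.79 → 421.
Site D: 384.6 lies in 333.3–395.0, so I_lo=351, I_hi=500, C_lo=333.3, C_hi=395.0.
(500−351)/(395.0−333.3) × (384.6−333.3) + 351 = 149/61.7 × 51.3 + 351 ≈ 474.88 → 475.
AQIs: Site F=300, Site H=64, Site M=73, Site G=421, Site D=475. Sum = 300 + 64 + 73 + 421 + 475 = 1333.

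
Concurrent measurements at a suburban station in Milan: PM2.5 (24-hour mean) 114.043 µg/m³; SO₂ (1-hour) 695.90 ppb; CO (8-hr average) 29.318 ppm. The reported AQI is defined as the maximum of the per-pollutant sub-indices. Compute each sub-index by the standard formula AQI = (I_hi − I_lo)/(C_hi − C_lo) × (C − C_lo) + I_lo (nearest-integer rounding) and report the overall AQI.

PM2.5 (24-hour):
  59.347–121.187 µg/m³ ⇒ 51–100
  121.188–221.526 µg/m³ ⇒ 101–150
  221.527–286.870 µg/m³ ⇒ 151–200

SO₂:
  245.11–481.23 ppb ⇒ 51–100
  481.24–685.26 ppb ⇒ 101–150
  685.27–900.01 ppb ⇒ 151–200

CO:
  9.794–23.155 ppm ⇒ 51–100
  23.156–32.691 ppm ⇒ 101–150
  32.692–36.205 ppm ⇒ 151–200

153

PM2.5: 114.043 lies in 59.347–121.187, so I_lo=51, I_hi=100, C_lo=59.347, C_hi=121.187.
(100−51)/(121.187−59.347) × (114.043−59.347) + 51 = 49/61.840 × 54.696 + 51 ≈ 94.34 → 94.
SO₂: row 685.27–900.01 (AQI 151–200). (200−151)·(695.90−685.27)/(900.01−685.27) + 151 = 49·10.63/214.74 + 151 ≈ 153.43 → 153.
CO: 29.318 lies in 23.156–32.691, so I_lo=101, I_hi=150, C_lo=23.156, C_hi=32.691.
(150−101)/(32.691−23.156) × (29.318−23.156) + 101 = 49/9.535 × 6.162 + 101 ≈ 132.67 → 133.
Sub-indices: PM2.5→94, SO₂→153, CO→133. Overall AQI = max = 153; dominant pollutant is SO₂.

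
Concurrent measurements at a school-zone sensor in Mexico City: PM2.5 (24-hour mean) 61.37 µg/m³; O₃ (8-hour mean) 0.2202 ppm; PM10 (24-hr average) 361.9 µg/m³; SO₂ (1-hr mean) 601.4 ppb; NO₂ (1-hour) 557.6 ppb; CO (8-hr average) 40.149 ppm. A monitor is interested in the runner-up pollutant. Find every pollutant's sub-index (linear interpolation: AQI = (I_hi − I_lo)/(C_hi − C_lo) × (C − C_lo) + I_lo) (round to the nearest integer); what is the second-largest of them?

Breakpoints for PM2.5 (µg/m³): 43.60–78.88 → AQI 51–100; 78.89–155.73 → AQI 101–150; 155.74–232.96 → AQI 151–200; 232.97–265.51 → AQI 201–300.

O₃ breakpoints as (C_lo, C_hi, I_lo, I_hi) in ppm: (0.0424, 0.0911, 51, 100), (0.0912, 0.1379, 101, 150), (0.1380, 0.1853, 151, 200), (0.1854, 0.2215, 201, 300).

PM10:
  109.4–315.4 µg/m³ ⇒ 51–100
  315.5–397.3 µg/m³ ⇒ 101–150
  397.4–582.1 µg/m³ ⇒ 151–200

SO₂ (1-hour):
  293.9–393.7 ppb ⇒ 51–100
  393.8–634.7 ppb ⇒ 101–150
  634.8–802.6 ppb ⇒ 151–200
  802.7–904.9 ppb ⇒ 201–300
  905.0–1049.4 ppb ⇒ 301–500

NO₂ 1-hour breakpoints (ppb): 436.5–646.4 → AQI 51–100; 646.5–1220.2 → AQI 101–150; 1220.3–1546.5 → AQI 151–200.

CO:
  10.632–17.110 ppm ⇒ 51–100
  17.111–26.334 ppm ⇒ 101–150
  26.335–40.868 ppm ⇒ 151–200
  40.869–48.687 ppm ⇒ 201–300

198

PM2.5 61.37: bracket 43.60–78.88 → index 51–100; slope 49/35.28, offset 17.77.
AQI = 51 + 49/35.28·17.77 ≈ 75.68 ⇒ 76.
O₃: row 0.1854–0.2215 (AQI 201–300). (300−201)·(0.2202−0.1854)/(0.2215−0.1854) + 201 = 99·0.0348/0.0361 + 201 ≈ 296.43 → 296.
PM10: row 315.5–397.3 (AQI 101–150). (150−101)·(361.9−315.5)/(397.3−315.5) + 101 = 49·46.4/81.8 + 101 ≈ 128.79 → 129.
SO₂: 601.4 lies in 393.8–634.7, so I_lo=101, I_hi=150, C_lo=393.8, C_hi=634.7.
(150−101)/(634.7−393.8) × (601.4−393.8) + 101 = 49/240.9 × 207.6 + 101 ≈ 143.23 → 143.
NO₂: 557.6 lies in 436.5–646.4, so I_lo=51, I_hi=100, C_lo=436.5, C_hi=646.4.
(100−51)/(646.4−436.5) × (557.6−436.5) + 51 = 49/209.9 × 121.1 + 51 ≈ 79.27 → 79.
CO: 40.149 ∈ [26.335, 40.868] ↔ index [151, 200].
151 + (40.149−26.335)·(200−151)/(40.868−26.335) = 151 + 13.814·49/14.533 ≈ 197.58, so AQI = 198.
Sub-indices: PM2.5→76, O₃→296, PM10→129, SO₂→143, NO₂→79, CO→198. Ranked high→low: 296, 198, 143, 129, 79, 76. Second-highest sub-index = 198.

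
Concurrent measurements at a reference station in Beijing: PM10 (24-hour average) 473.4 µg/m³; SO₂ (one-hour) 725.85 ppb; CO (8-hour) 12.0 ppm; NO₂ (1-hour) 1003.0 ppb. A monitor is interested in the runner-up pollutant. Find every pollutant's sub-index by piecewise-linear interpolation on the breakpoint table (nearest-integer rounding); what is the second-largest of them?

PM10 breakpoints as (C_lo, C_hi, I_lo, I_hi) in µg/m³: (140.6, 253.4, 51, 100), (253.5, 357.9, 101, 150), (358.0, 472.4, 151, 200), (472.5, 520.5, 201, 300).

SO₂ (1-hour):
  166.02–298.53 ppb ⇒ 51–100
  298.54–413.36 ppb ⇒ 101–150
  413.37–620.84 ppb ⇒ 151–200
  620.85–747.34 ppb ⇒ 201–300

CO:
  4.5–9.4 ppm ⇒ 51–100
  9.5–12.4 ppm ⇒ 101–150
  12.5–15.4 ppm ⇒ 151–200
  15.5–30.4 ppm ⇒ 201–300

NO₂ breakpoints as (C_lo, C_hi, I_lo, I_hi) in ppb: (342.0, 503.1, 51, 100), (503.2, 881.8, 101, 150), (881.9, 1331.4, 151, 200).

203

PM10 473.4: bracket 472.5–520.5 → index 201–300; slope 99/48.0, offset 0.9.
AQI = 201 + 99/48.0·0.9 ≈ 202.86 ⇒ 203.
SO₂: 725.85 ∈ [620.85, 747.34] ↔ index [201, 300].
201 + (725.85−620.85)·(300−201)/(747.34−620.85) = 201 + 105.00·99/126.49 ≈ 283.18, so AQI = 283.
CO: 12.0 lies in 9.5–12.4, so I_lo=101, I_hi=150, C_lo=9.5, C_hi=12.4.
(150−101)/(12.4−9.5) × (12.0−9.5) + 101 = 49/2.9 × 2.5 + 101 ≈ 143.24 → 143.
NO₂: 1003.0 ∈ [881.9, 1331.4] ↔ index [151, 200].
151 + (1003.0−881.9)·(200−151)/(1331.4−881.9) = 151 + 121.1·49/449.5 ≈ 164.20, so AQI = 164.
Sub-indices: PM10→203, SO₂→283, CO→143, NO₂→164. Ranked high→low: 283, 203, 164, 143. Second-highest sub-index = 203.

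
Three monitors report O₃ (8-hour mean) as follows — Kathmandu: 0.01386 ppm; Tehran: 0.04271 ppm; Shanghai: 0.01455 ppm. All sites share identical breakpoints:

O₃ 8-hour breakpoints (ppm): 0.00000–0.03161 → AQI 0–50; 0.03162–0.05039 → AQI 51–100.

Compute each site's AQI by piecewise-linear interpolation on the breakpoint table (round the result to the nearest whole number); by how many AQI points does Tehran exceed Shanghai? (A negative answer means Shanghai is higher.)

57

Kathmandu 0.01386: bracket 0.00000–0.03161 → index 0–50; slope 50/0.03161, offset 0.01386.
AQI = 0 + 50/0.03161·0.01386 ≈ 21.92 ⇒ 22.
Tehran: 0.04271 lies in 0.03162–0.05039, so I_lo=51, I_hi=100, C_lo=0.03162, C_hi=0.05039.
(100−51)/(0.05039−0.03162) × (0.04271−0.03162) + 51 = 49/0.01877 × 0.01109 + 51 ≈ 79.95 → 80.
Shanghai: row 0.00000–0.03161 (AQI 0–50). (50−0)·(0.01455−0.00000)/(0.03161−0.00000) + 0 = 50·0.01455/0.03161 + 0 ≈ 23.01 → 23.
AQIs: Kathmandu=22, Tehran=80, Shanghai=23. Tehran (80) − Shanghai (23) = 57.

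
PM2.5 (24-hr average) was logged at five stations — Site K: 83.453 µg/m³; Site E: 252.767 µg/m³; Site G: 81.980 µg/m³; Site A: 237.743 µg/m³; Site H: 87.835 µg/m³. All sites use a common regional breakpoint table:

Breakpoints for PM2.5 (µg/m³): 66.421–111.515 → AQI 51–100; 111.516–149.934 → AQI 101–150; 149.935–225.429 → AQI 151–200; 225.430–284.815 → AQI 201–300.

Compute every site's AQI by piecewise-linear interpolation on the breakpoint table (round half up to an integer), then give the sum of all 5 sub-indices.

Site K 83.453: bracket 66.421–111.515 → index 51–100; slope 49/45.094, offset 17.032.
AQI = 51 + 49/45.094·17.032 ≈ 69.51 ⇒ 70.
Site E: row 225.430–284.815 (AQI 201–300). (300−201)·(252.767−225.430)/(284.815−225.430) + 201 = 99·27.337/59.385 + 201 ≈ 246.57 → 247.
Site G: 81.980 ∈ [66.421, 111.515] ↔ index [51, 100].
51 + (81.980−66.421)·(100−51)/(111.515−66.421) = 51 + 15.559·49/45.094 ≈ 67.91, so AQI = 68.
Site A: 237.743 ∈ [225.430, 284.815] ↔ index [201, 300].
201 + (237.743−225.430)·(300−201)/(284.815−225.430) = 201 + 12.313·99/59.385 ≈ 221.53, so AQI = 222.
Site H: row 66.421–111.515 (AQI 51–100). (100−51)·(87.835−66.421)/(111.515−66.421) + 51 = 49·21.414/45.094 + 51 ≈ 74.27 → 74.
AQIs: Site K=70, Site E=247, Site G=68, Site A=222, Site H=74. Sum = 70 + 247 + 68 + 222 + 74 = 681.

681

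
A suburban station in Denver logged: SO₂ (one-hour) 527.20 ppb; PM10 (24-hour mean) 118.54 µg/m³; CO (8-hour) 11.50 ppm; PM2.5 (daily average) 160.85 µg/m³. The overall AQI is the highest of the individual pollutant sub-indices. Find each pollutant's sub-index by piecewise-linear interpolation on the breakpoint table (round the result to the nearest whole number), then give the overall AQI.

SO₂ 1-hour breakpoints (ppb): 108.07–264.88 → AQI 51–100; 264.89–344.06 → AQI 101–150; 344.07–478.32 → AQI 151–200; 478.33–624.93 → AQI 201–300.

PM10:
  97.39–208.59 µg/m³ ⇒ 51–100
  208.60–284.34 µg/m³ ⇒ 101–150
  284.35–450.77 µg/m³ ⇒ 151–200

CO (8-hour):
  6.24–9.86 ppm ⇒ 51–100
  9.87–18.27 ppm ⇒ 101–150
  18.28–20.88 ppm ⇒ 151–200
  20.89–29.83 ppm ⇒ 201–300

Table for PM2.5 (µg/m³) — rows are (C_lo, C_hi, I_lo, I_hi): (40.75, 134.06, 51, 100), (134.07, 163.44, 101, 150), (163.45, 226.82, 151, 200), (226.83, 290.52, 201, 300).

234

SO₂: 527.20 lies in 478.33–624.93, so I_lo=201, I_hi=300, C_lo=478.33, C_hi=624.93.
(300−201)/(624.93−478.33) × (527.20−478.33) + 201 = 99/146.60 × 48.87 + 201 ≈ 234.00 → 234.
PM10: row 97.39–208.59 (AQI 51–100). (100−51)·(118.54−97.39)/(208.59−97.39) + 51 = 49·21.15/111.20 + 51 ≈ 60.32 → 60.
CO: 11.50 ∈ [9.87, 18.27] ↔ index [101, 150].
101 + (11.50−9.87)·(150−101)/(18.27−9.87) = 101 + 1.63·49/8.40 ≈ 110.51, so AQI = 111.
PM2.5: 160.85 ∈ [134.07, 163.44] ↔ index [101, 150].
101 + (160.85−134.07)·(150−101)/(163.44−134.07) = 101 + 26.78·49/29.37 ≈ 145.68, so AQI = 146.
Sub-indices: SO₂→234, PM10→60, CO→111, PM2.5→146. Overall AQI = max = 234; dominant pollutant is SO₂.
AQI 234: Very Unhealthy.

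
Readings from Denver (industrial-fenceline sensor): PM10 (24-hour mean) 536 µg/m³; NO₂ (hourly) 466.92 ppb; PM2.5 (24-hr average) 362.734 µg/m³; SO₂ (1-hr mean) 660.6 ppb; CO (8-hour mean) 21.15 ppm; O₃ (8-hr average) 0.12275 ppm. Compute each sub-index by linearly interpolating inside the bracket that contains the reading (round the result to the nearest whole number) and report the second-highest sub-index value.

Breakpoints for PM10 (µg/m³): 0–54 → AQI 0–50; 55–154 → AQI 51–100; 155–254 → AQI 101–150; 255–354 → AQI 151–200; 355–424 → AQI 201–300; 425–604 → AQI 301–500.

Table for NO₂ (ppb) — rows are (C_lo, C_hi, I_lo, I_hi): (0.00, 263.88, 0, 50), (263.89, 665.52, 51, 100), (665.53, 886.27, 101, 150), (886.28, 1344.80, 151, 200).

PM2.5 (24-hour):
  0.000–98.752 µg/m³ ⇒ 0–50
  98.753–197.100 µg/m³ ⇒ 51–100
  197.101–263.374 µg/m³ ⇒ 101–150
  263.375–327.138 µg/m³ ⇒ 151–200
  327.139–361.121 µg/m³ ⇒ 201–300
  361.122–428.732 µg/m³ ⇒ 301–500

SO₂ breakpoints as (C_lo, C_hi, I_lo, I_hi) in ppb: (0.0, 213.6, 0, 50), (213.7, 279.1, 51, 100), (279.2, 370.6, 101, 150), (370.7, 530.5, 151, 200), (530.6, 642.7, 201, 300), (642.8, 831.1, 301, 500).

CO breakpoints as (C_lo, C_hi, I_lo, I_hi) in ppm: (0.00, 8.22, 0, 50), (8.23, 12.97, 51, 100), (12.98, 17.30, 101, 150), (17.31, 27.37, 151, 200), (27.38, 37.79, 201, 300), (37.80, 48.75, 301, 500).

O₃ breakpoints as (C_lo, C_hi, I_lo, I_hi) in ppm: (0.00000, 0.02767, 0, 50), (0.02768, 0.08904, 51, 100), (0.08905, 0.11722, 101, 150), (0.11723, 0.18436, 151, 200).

320

PM10: 536 ∈ [425, 604] ↔ index [301, 500].
301 + (536−425)·(500−301)/(604−425) = 301 + 111·199/179 ≈ 424.40, so AQI = 424.
NO₂ 466.92: bracket 263.89–665.52 → index 51–100; slope 49/401.63, offset 203.03.
AQI = 51 + 49/401.63·203.03 ≈ 75.77 ⇒ 76.
PM2.5 362.734: bracket 361.122–428.732 → index 301–500; slope 199/67.610, offset 1.612.
AQI = 301 + 199/67.610·1.612 ≈ 305.74 ⇒ 306.
SO₂: row 642.8–831.1 (AQI 301–500). (500−301)·(660.6−642.8)/(831.1−642.8) + 301 = 199·17.8/188.3 + 301 ≈ 319.81 → 320.
CO: 21.15 lies in 17.31–27.37, so I_lo=151, I_hi=200, C_lo=17.31, C_hi=27.37.
(200−151)/(27.37−17.31) × (21.15−17.31) + 151 = 49/10.06 × 3.84 + 151 ≈ 169.70 → 170.
O₃ 0.12275: bracket 0.11723–0.18436 → index 151–200; slope 49/0.06713, offset 0.00552.
AQI = 151 + 49/0.06713·0.00552 ≈ 155.03 ⇒ 155.
Sub-indices: PM10→424, NO₂→76, PM2.5→306, SO₂→320, CO→170, O₃→155. Ranked high→low: 424, 320, 306, 170, 155, 76. Second-highest sub-index = 320.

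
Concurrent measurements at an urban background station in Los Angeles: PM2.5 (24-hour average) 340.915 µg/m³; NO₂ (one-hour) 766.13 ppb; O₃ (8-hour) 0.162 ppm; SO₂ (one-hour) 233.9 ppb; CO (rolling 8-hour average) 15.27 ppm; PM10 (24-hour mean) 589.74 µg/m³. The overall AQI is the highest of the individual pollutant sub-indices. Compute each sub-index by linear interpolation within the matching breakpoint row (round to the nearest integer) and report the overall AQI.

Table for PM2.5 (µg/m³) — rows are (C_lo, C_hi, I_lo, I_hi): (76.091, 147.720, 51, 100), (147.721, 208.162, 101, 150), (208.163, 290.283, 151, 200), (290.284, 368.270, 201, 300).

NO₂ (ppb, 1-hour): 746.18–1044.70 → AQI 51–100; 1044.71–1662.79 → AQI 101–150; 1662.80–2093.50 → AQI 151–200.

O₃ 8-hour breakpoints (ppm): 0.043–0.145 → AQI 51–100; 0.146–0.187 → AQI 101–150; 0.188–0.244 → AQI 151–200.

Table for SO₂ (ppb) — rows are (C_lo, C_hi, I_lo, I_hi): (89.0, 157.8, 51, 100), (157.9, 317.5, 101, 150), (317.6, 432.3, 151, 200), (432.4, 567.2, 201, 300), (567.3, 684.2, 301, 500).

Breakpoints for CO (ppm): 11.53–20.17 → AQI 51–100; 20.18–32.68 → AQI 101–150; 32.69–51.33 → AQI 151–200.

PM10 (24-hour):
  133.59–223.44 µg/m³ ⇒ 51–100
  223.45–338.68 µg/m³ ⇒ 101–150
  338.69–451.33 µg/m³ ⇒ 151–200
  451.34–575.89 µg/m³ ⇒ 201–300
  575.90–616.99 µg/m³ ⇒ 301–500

368

PM2.5 340.915: bracket 290.284–368.270 → index 201–300; slope 99/77.986, offset 50.631.
AQI = 201 + 99/77.986·50.631 ≈ 265.27 ⇒ 265.
NO₂: 766.13 ∈ [746.18, 1044.70] ↔ index [51, 100].
51 + (766.13−746.18)·(100−51)/(1044.70−746.18) = 51 + 19.95·49/298.52 ≈ 54.27, so AQI = 54.
O₃: 0.162 ∈ [0.146, 0.187] ↔ index [101, 150].
101 + (0.162−0.146)·(150−101)/(0.187−0.146) = 101 + 0.016·49/0.041 ≈ 120.12, so AQI = 120.
SO₂: row 157.9–317.5 (AQI 101–150). (150−101)·(233.9−157.9)/(317.5−157.9) + 101 = 49·76.0/159.6 + 101 ≈ 124.33 → 124.
CO: 15.27 lies in 11.53–20.17, so I_lo=51, I_hi=100, C_lo=11.53, C_hi=20.17.
(100−51)/(20.17−11.53) × (15.27−11.53) + 51 = 49/8.64 × 3.74 + 51 ≈ 72.21 → 72.
PM10: row 575.90–616.99 (AQI 301–500). (500−301)·(589.74−575.90)/(616.99−575.90) + 301 = 199·13.84/41.09 + 301 ≈ 368.03 → 368.
Sub-indices: PM2.5→265, NO₂→54, O₃→120, SO₂→124, CO→72, PM10→368. Overall AQI = max = 368; dominant pollutant is PM10.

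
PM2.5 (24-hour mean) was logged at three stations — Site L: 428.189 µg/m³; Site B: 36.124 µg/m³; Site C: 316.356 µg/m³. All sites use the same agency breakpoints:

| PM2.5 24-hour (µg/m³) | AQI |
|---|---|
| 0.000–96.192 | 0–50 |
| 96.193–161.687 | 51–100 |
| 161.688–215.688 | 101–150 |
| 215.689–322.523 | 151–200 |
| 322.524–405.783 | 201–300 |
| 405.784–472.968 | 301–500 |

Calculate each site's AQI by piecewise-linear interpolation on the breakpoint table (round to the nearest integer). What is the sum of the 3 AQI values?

Site L: 428.189 ∈ [405.784, 472.968] ↔ index [301, 500].
301 + (428.189−405.784)·(500−301)/(472.968−405.784) = 301 + 22.405·199/67.184 ≈ 367.36, so AQI = 367.
Site B: 36.124 ∈ [0.000, 96.192] ↔ index [0, 50].
0 + (36.124−0.000)·(50−0)/(96.192−0.000) = 0 + 36.124·50/96.192 ≈ 18.78, so AQI = 19.
Site C: row 215.689–322.523 (AQI 151–200). (200−151)·(316.356−215.689)/(322.523−215.689) + 151 = 49·100.667/106.834 + 151 ≈ 197.17 → 197.
AQIs: Site L=367, Site B=19, Site C=197. Sum = 367 + 19 + 197 = 583.

583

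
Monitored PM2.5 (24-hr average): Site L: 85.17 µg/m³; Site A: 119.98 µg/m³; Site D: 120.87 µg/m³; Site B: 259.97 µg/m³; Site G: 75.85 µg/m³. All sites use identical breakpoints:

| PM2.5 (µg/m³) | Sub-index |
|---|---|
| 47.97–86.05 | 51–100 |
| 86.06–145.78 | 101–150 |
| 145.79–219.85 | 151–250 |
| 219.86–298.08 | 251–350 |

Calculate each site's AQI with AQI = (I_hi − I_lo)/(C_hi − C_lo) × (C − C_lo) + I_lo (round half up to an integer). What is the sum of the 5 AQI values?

Site L: 85.17 ∈ [47.97, 86.05] ↔ index [51, 100].
51 + (85.17−47.97)·(100−51)/(86.05−47.97) = 51 + 37.20·49/38.08 ≈ 98.87, so AQI = 99.
Site A: row 86.06–145.78 (AQI 101–150). (150−101)·(119.98−86.06)/(145.78−86.06) + 101 = 49·33.92/59.72 + 101 ≈ 128.83 → 129.
Site D: row 86.06–145.78 (AQI 101–150). (150−101)·(120.87−86.06)/(145.78−86.06) + 101 = 49·34.81/59.72 + 101 ≈ 129.56 → 130.
Site B: row 219.86–298.08 (AQI 251–350). (350−251)·(259.97−219.86)/(298.08−219.86) + 251 = 99·40.11/78.22 + 251 ≈ 301.77 → 302.
Site G: 75.85 lies in 47.97–86.05, so I_lo=51, I_hi=100, C_lo=47.97, C_hi=86.05.
(100−51)/(86.05−47.97) × (75.85−47.97) + 51 = 49/38.08 × 27.88 + 51 ≈ 86.87 → 87.
AQIs: Site L=99, Site A=129, Site D=130, Site B=302, Site G=87. Sum = 99 + 129 + 130 + 302 + 87 = 747.

747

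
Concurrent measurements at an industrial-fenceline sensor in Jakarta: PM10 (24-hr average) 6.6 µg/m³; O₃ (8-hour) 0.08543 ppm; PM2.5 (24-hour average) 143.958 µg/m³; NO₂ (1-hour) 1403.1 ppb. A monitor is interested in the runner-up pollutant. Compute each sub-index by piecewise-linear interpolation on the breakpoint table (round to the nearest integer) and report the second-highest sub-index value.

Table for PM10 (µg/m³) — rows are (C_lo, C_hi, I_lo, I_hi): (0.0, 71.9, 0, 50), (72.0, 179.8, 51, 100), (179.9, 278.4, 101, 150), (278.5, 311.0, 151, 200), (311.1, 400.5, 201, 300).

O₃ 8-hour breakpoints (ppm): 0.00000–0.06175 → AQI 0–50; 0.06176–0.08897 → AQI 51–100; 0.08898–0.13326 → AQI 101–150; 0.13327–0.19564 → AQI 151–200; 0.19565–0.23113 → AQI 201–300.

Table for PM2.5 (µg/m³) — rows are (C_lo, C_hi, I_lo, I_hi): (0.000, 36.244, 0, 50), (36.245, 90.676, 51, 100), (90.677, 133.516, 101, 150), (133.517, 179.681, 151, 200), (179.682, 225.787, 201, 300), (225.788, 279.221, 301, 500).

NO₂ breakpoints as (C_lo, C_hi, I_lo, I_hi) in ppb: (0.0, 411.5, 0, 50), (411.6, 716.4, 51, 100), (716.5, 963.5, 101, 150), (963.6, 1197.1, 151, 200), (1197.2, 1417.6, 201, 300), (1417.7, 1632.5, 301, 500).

162

PM10 6.6: bracket 0.0–71.9 → index 0–50; slope 50/71.9, offset 6.6.
AQI = 0 + 50/71.9·6.6 ≈ 4.59 ⇒ 5.
O₃: 0.08543 lies in 0.06176–0.08897, so I_lo=51, I_hi=100, C_lo=0.06176, C_hi=0.08897.
(100−51)/(0.08897−0.06176) × (0.08543−0.06176) + 51 = 49/0.02721 × 0.02367 + 51 ≈ 93.63 → 94.
PM2.5 143.958: bracket 133.517–179.681 → index 151–200; slope 49/46.164, offset 10.441.
AQI = 151 + 49/46.164·10.441 ≈ 162.08 ⇒ 162.
NO₂ 1403.1: bracket 1197.2–1417.6 → index 201–300; slope 99/220.4, offset 205.9.
AQI = 201 + 99/220.4·205.9 ≈ 293.49 ⇒ 293.
Sub-indices: PM10→5, O₃→94, PM2.5→162, NO₂→293. Ranked high→low: 293, 162, 94, 5. Second-highest sub-index = 162.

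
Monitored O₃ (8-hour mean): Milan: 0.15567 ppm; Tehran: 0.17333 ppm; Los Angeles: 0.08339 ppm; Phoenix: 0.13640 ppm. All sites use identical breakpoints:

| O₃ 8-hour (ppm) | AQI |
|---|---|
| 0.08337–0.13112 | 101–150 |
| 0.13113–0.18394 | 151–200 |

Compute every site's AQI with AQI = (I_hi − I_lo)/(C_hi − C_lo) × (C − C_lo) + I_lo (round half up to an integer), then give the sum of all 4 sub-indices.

621

Milan: 0.15567 lies in 0.13113–0.18394, so I_lo=151, I_hi=200, C_lo=0.13113, C_hi=0.18394.
(200−151)/(0.18394−0.13113) × (0.15567−0.13113) + 151 = 49/0.05281 × 0.02454 + 151 ≈ 173.77 → 174.
Tehran: 0.17333 ∈ [0.13113, 0.18394] ↔ index [151, 200].
151 + (0.17333−0.13113)·(200−151)/(0.18394−0.13113) = 151 + 0.04220·49/0.05281 ≈ 190.16, so AQI = 190.
Los Angeles 0.08339: bracket 0.08337–0.13112 → index 101–150; slope 49/0.04775, offset 0.00002.
AQI = 101 + 49/0.04775·0.00002 ≈ 101.02 ⇒ 101.
Phoenix: row 0.13113–0.18394 (AQI 151–200). (200−151)·(0.13640−0.13113)/(0.18394−0.13113) + 151 = 49·0.00527/0.05281 + 151 ≈ 155.89 → 156.
AQIs: Milan=174, Tehran=190, Los Angeles=101, Phoenix=156. Sum = 174 + 190 + 101 + 156 = 621.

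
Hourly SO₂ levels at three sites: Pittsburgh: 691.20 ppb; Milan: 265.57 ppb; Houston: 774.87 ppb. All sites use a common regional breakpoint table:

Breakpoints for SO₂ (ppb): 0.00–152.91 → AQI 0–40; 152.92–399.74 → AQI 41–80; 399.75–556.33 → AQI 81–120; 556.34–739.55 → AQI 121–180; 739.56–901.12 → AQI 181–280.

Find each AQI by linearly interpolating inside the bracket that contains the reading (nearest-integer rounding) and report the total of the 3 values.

426

Pittsburgh: 691.20 lies in 556.34–739.55, so I_lo=121, I_hi=180, C_lo=556.34, C_hi=739.55.
(180−121)/(739.55−556.34) × (691.20−556.34) + 121 = 59/183.21 × 134.86 + 121 ≈ 164.43 → 164.
Milan: row 152.92–399.74 (AQI 41–80). (80−41)·(265.57−152.92)/(399.74−152.92) + 41 = 39·112.65/246.82 + 41 ≈ 58.80 → 59.
Houston: 774.87 lies in 739.56–901.12, so I_lo=181, I_hi=280, C_lo=739.56, C_hi=901.12.
(280−181)/(901.12−739.56) × (774.87−739.56) + 181 = 99/161.56 × 35.31 + 181 ≈ 202.64 → 203.
AQIs: Pittsburgh=164, Milan=59, Houston=203. Sum = 164 + 59 + 203 = 426.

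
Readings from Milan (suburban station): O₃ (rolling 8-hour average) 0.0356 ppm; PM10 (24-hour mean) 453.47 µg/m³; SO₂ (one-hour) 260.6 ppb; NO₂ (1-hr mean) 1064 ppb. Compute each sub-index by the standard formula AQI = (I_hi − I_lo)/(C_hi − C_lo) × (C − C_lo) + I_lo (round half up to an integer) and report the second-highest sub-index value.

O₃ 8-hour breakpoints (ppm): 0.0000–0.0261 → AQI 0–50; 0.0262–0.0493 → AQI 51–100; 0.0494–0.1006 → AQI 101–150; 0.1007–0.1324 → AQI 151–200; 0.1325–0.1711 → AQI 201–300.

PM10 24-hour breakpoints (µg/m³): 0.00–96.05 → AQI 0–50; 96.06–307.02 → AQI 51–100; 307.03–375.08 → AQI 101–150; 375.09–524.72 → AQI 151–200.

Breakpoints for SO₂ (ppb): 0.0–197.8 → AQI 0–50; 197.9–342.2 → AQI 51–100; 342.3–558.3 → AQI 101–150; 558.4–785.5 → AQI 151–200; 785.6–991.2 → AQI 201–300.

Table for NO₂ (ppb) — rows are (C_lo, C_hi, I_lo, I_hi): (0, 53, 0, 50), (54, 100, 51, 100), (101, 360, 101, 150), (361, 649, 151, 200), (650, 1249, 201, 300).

177

O₃: 0.0356 ∈ [0.0262, 0.0493] ↔ index [51, 100].
51 + (0.0356−0.0262)·(100−51)/(0.0493−0.0262) = 51 + 0.0094·49/0.0231 ≈ 70.94, so AQI = 71.
PM10: 453.47 ∈ [375.09, 524.72] ↔ index [151, 200].
151 + (453.47−375.09)·(200−151)/(524.72−375.09) = 151 + 78.38·49/149.63 ≈ 176.67, so AQI = 177.
SO₂: row 197.9–342.2 (AQI 51–100). (100−51)·(260.6−197.9)/(342.2−197.9) + 51 = 49·62.7/144.3 + 51 ≈ 72.29 → 72.
NO₂ 1064: bracket 650–1249 → index 201–300; slope 99/599, offset 414.
AQI = 201 + 99/599·414 ≈ 269.42 ⇒ 269.
Sub-indices: O₃→71, PM10→177, SO₂→72, NO₂→269. Ranked high→low: 269, 177, 72, 71. Second-highest sub-index = 177.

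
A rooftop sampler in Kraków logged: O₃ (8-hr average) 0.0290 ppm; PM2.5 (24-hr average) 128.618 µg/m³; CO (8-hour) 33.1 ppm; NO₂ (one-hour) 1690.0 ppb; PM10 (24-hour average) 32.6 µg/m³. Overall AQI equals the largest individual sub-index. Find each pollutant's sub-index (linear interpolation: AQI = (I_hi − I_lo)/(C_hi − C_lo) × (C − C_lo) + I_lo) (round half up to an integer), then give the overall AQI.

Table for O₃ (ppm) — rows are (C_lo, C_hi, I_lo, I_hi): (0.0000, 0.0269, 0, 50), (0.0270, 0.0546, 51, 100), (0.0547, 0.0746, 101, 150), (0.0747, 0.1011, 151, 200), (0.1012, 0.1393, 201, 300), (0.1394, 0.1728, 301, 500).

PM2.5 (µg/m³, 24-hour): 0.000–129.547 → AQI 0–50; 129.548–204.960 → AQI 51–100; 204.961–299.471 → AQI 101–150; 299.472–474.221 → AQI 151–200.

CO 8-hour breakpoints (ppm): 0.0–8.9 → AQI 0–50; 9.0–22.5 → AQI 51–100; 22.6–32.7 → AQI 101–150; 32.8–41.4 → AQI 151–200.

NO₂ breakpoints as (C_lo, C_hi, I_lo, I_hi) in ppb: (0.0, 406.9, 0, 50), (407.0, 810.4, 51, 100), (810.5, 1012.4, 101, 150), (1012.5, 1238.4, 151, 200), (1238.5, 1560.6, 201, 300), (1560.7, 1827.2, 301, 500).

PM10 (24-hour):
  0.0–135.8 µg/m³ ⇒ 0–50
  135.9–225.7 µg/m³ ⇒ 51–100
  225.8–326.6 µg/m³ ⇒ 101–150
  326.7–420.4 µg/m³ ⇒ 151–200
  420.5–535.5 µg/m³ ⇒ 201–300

398

O₃: 0.0290 lies in 0.0270–0.0546, so I_lo=51, I_hi=100, C_lo=0.0270, C_hi=0.0546.
(100−51)/(0.0546−0.0270) × (0.0290−0.0270) + 51 = 49/0.0276 × 0.0020 + 51 ≈ 54.55 → 55.
PM2.5 128.618: bracket 0.000–129.547 → index 0–50; slope 50/129.547, offset 128.618.
AQI = 0 + 50/129.547·128.618 ≈ 49.64 ⇒ 50.
CO: 33.1 lies in 32.8–41.4, so I_lo=151, I_hi=200, C_lo=32.8, C_hi=41.4.
(200−151)/(41.4−32.8) × (33.1−32.8) + 151 = 49/8.6 × 0.3 + 151 ≈ 152.71 → 153.
NO₂: 1690.0 ∈ [1560.7, 1827.2] ↔ index [301, 500].
301 + (1690.0−1560.7)·(500−301)/(1827.2−1560.7) = 301 + 129.3·199/266.5 ≈ 397.55, so AQI = 398.
PM10: row 0.0–135.8 (AQI 0–50). (50−0)·(32.6−0.0)/(135.8−0.0) + 0 = 50·32.6/135.8 + 0 ≈ 12.00 → 12.
Sub-indices: O₃→55, PM2.5→50, CO→153, NO₂→398, PM10→12. Overall AQI = max = 398; dominant pollutant is NO₂.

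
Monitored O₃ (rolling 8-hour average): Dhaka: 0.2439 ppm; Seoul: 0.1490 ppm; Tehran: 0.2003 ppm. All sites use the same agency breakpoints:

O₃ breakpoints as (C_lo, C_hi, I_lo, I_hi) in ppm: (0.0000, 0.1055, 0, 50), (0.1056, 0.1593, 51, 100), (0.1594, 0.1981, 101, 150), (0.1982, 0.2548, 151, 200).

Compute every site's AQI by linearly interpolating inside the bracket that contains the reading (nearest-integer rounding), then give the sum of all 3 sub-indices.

435

Dhaka: 0.2439 lies in 0.1982–0.2548, so I_lo=151, I_hi=200, C_lo=0.1982, C_hi=0.2548.
(200−151)/(0.2548−0.1982) × (0.2439−0.1982) + 151 = 49/0.0566 × 0.0457 + 151 ≈ 190.56 → 191.
Seoul 0.1490: bracket 0.1056–0.1593 → index 51–100; slope 49/0.0537, offset 0.0434.
AQI = 51 + 49/0.0537·0.0434 ≈ 90.60 ⇒ 91.
Tehran 0.2003: bracket 0.1982–0.2548 → index 151–200; slope 49/0.0566, offset 0.0021.
AQI = 151 + 49/0.0566·0.0021 ≈ 152.82 ⇒ 153.
AQIs: Dhaka=191, Seoul=91, Tehran=153. Sum = 191 + 91 + 153 = 435.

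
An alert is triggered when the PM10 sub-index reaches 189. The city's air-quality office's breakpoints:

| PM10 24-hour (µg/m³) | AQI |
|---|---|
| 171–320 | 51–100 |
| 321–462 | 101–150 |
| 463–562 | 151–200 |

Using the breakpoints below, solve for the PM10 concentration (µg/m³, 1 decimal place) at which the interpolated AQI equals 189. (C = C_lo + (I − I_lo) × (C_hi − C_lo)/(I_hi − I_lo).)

AQI 189 lies in the 151–200 band, which corresponds to 463–562 µg/m³.
C = 463 + (189−151)×(562−463)/(200−151) = 463 + 38×99/49 ≈ 539.776 µg/m³ → 539.8 µg/m³ to 1 dp.

539.8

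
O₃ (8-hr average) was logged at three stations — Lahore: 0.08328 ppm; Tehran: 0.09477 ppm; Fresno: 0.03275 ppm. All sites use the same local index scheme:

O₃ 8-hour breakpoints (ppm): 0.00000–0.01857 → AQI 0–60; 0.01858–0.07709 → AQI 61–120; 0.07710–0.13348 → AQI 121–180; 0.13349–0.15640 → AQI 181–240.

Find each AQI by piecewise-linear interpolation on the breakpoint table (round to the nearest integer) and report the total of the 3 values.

341

Lahore 0.08328: bracket 0.07710–0.13348 → index 121–180; slope 59/0.05638, offset 0.00618.
AQI = 121 + 59/0.05638·0.00618 ≈ 127.47 ⇒ 127.
Tehran: row 0.07710–0.13348 (AQI 121–180). (180−121)·(0.09477−0.07710)/(0.13348−0.07710) + 121 = 59·0.01767/0.05638 + 121 ≈ 139.49 → 139.
Fresno 0.03275: bracket 0.01858–0.07709 → index 61–120; slope 59/0.05851, offset 0.01417.
AQI = 61 + 59/0.05851·0.01417 ≈ 75.29 ⇒ 75.
AQIs: Lahore=127, Tehran=139, Fresno=75. Sum = 127 + 139 + 75 = 341.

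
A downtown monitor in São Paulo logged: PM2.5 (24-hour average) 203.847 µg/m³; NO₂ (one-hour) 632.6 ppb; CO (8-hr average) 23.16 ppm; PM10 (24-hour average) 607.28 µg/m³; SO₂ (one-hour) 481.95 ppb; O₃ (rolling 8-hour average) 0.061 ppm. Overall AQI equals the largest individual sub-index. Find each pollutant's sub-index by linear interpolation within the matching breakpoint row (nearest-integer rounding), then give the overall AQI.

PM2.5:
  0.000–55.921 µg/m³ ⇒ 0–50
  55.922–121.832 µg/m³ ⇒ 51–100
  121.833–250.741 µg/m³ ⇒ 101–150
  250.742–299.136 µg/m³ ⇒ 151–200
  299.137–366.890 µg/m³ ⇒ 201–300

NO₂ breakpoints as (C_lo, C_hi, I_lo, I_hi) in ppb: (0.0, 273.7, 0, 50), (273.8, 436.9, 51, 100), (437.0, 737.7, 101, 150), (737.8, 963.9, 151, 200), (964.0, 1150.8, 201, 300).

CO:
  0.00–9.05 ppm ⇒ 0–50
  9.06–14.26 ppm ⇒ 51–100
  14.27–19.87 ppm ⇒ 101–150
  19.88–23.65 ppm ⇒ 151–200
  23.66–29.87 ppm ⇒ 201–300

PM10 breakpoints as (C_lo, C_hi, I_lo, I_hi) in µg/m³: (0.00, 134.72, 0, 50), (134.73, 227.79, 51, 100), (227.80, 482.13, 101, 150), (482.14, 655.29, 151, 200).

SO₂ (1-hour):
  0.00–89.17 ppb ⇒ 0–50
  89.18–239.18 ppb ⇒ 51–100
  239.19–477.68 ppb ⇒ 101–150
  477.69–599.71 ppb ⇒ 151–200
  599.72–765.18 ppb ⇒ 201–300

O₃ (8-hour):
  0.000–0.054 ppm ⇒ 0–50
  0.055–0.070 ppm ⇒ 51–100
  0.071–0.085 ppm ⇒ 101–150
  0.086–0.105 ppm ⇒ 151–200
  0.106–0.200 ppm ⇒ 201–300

PM2.5: row 121.833–250.741 (AQI 101–150). (150−101)·(203.847−121.833)/(250.741−121.833) + 101 = 49·82.014/128.908 + 101 ≈ 132.17 → 132.
NO₂: 632.6 lies in 437.0–737.7, so I_lo=101, I_hi=150, C_lo=437.0, C_hi=737.7.
(150−101)/(737.7−437.0) × (632.6−437.0) + 101 = 49/300.7 × 195.6 + 101 ≈ 132.87 → 133.
CO 23.16: bracket 19.88–23.65 → index 151–200; slope 49/3.77, offset 3.28.
AQI = 151 + 49/3.77·3.28 ≈ 193.63 ⇒ 194.
PM10: 607.28 ∈ [482.14, 655.29] ↔ index [151, 200].
151 + (607.28−482.14)·(200−151)/(655.29−482.14) = 151 + 125.14·49/173.15 ≈ 186.41, so AQI = 186.
SO₂: 481.95 lies in 477.69–599.71, so I_lo=151, I_hi=200, C_lo=477.69, C_hi=599.71.
(200−151)/(599.71−477.69) × (481.95−477.69) + 151 = 49/122.02 × 4.26 + 151 ≈ 152.71 → 153.
O₃: 0.061 lies in 0.055–0.070, so I_lo=51, I_hi=100, C_lo=0.055, C_hi=0.070.
(100−51)/(0.070−0.055) × (0.061−0.055) + 51 = 49/0.015 × 0.006 + 51 ≈ 70.60 → 71.
Sub-indices: PM2.5→132, NO₂→133, CO→194, PM10→186, SO₂→153, O₃→71. Overall AQI = max = 194; dominant pollutant is CO.

194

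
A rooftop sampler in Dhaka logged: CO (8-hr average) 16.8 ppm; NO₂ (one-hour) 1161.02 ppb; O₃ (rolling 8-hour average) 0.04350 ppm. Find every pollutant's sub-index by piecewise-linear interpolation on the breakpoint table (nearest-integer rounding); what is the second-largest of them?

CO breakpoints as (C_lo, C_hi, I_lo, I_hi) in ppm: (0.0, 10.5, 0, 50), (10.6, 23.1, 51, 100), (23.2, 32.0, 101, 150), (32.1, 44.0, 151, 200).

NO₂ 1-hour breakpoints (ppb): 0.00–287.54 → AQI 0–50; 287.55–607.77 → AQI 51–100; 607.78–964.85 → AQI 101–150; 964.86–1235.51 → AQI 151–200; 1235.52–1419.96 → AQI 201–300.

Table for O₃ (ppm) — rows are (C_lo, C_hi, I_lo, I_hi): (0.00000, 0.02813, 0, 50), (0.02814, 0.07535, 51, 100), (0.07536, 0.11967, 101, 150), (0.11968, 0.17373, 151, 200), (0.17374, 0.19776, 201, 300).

CO 16.8: bracket 10.6–23.1 → index 51–100; slope 49/12.5, offset 6.2.
AQI = 51 + 49/12.5·6.2 ≈ 75.30 ⇒ 75.
NO₂: row 964.86–1235.51 (AQI 151–200). (200−151)·(1161.02−964.86)/(1235.51−964.86) + 151 = 49·196.16/270.65 + 151 ≈ 186.51 → 187.
O₃: row 0.02814–0.07535 (AQI 51–100). (100−51)·(0.04350−0.02814)/(0.07535−0.02814) + 51 = 49·0.01536/0.04721 + 51 ≈ 66.94 → 67.
Sub-indices: CO→75, NO₂→187, O₃→67. Ranked high→low: 187, 75, 67. Second-highest sub-index = 75.

75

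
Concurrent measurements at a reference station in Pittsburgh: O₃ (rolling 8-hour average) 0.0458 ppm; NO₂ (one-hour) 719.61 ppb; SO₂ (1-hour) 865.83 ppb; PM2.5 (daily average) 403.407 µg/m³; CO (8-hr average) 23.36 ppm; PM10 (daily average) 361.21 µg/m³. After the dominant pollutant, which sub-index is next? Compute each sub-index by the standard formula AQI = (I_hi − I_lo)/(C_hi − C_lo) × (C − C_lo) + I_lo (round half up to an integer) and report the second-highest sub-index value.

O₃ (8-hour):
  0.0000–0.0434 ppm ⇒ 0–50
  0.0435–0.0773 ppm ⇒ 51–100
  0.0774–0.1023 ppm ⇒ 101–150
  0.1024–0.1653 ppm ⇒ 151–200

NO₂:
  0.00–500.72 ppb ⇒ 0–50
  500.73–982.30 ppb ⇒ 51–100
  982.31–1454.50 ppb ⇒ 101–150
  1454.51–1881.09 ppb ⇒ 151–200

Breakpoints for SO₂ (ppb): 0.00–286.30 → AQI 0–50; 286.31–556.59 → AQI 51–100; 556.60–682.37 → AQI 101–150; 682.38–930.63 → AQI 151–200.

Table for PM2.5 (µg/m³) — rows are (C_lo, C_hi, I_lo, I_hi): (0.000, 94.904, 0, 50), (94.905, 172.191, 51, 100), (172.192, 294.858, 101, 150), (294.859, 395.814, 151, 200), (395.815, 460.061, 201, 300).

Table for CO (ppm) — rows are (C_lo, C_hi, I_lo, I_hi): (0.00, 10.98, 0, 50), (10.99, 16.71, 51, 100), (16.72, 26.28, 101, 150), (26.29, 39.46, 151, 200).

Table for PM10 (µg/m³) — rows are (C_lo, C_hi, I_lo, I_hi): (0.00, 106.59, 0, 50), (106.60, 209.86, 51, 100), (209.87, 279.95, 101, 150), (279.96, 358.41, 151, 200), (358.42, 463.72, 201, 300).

O₃ 0.0458: bracket 0.0435–0.0773 → index 51–100; slope 49/0.0338, offset 0.0023.
AQI = 51 + 49/0.0338·0.0023 ≈ 54.33 ⇒ 54.
NO₂: 719.61 lies in 500.73–982.30, so I_lo=51, I_hi=100, C_lo=500.73, C_hi=982.30.
(100−51)/(982.30−500.73) × (719.61−500.73) + 51 = 49/481.57 × 218.88 + 51 ≈ 73.27 → 73.
SO₂: 865.83 ∈ [682.38, 930.63] ↔ index [151, 200].
151 + (865.83−682.38)·(200−151)/(930.63−682.38) = 151 + 183.45·49/248.25 ≈ 187.21, so AQI = 187.
PM2.5: 403.407 ∈ [395.815, 460.061] ↔ index [201, 300].
201 + (403.407−395.815)·(300−201)/(460.061−395.815) = 201 + 7.592·99/64.246 ≈ 212.70, so AQI = 213.
CO 23.36: bracket 16.72–26.28 → index 101–150; slope 49/9.56, offset 6.64.
AQI = 101 + 49/9.56·6.64 ≈ 135.03 ⇒ 135.
PM10: 361.21 lies in 358.42–463.72, so I_lo=201, I_hi=300, C_lo=358.42, C_hi=463.72.
(300−201)/(463.72−358.42) × (361.21−358.42) + 201 = 99/105.30 × 2.79 + 201 ≈ 203.62 → 204.
Sub-indices: O₃→54, NO₂→73, SO₂→187, PM2.5→213, CO→135, PM10→204. Ranked high→low: 213, 204, 187, 135, 73, 54. Second-highest sub-index = 204.

204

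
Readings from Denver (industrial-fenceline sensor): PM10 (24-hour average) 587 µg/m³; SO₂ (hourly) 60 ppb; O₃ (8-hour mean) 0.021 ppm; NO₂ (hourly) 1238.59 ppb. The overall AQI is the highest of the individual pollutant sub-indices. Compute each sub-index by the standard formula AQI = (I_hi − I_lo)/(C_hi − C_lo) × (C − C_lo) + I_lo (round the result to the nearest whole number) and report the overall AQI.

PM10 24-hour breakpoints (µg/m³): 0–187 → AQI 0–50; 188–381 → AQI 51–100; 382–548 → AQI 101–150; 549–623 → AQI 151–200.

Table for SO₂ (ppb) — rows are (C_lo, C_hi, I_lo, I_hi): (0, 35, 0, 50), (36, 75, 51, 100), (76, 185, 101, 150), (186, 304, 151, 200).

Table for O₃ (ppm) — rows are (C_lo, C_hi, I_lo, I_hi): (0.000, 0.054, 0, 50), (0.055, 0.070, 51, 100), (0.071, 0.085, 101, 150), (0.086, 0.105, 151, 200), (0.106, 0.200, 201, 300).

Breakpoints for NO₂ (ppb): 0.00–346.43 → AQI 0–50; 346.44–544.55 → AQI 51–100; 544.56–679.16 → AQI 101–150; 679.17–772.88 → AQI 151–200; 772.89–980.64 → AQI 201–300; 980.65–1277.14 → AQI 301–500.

474

PM10: 587 lies in 549–623, so I_lo=151, I_hi=200, C_lo=549, C_hi=623.
(200−151)/(623−549) × (587−549) + 151 = 49/74 × 38 + 151 ≈ 176.16 → 176.
SO₂: row 36–75 (AQI 51–100). (100−51)·(60−36)/(75−36) + 51 = 49·24/39 + 51 ≈ 81.15 → 81.
O₃: 0.021 lies in 0.000–0.054, so I_lo=0, I_hi=50, C_lo=0.000, C_hi=0.054.
(50−0)/(0.054−0.000) × (0.021−0.000) + 0 = 50/0.054 × 0.021 + 0 ≈ 19.44 → 19.
NO₂ 1238.59: bracket 980.65–1277.14 → index 301–500; slope 199/296.49, offset 257.94.
AQI = 301 + 199/296.49·257.94 ≈ 474.13 ⇒ 474.
Sub-indices: PM10→176, SO₂→81, O₃→19, NO₂→474. Overall AQI = max = 474; dominant pollutant is NO₂.
AQI 474: Hazardous.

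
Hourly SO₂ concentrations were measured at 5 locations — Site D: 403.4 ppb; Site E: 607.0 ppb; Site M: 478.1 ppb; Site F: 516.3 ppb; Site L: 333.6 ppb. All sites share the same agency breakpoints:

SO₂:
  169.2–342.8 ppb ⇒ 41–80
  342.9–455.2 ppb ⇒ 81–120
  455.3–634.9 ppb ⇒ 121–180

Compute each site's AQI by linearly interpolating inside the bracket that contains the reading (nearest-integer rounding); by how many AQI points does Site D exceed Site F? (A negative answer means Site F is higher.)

Site D: 403.4 ∈ [342.9, 455.2] ↔ index [81, 120].
81 + (403.4−342.9)·(120−81)/(455.2−342.9) = 81 + 60.5·39/112.3 ≈ 102.01, so AQI = 102.
Site E 607.0: bracket 455.3–634.9 → index 121–180; slope 59/179.6, offset 151.7.
AQI = 121 + 59/179.6·151.7 ≈ 170.83 ⇒ 171.
Site M: row 455.3–634.9 (AQI 121–180). (180−121)·(478.1−455.3)/(634.9−455.3) + 121 = 59·22.8/179.6 + 121 ≈ 128.49 → 128.
Site F 516.3: bracket 455.3–634.9 → index 121–180; slope 59/179.6, offset 61.0.
AQI = 121 + 59/179.6·61.0 ≈ 141.04 ⇒ 141.
Site L: 333.6 ∈ [169.2, 342.8] ↔ index [41, 80].
41 + (333.6−169.2)·(80−41)/(342.8−169.2) = 41 + 164.4·39/173.6 ≈ 77.93, so AQI = 78.
AQIs: Site D=102, Site E=171, Site M=128, Site F=141, Site L=78. Site D (102) − Site F (141) = -39.

-39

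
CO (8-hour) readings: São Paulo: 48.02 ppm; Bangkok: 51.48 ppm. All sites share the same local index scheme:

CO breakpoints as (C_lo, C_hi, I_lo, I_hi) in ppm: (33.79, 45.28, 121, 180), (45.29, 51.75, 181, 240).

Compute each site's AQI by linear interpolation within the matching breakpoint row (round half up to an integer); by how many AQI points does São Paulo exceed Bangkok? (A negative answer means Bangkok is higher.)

São Paulo 48.02: bracket 45.29–51.75 → index 181–240; slope 59/6.46, offset 2.73.
AQI = 181 + 59/6.46·2.73 ≈ 205.93 ⇒ 206.
Bangkok: row 45.29–51.75 (AQI 181–240). (240−181)·(51.48−45.29)/(51.75−45.29) + 181 = 59·6.19/6.46 + 181 ≈ 237.53 → 238.
AQIs: São Paulo=206, Bangkok=238. São Paulo (206) − Bangkok (238) = -32.

-32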